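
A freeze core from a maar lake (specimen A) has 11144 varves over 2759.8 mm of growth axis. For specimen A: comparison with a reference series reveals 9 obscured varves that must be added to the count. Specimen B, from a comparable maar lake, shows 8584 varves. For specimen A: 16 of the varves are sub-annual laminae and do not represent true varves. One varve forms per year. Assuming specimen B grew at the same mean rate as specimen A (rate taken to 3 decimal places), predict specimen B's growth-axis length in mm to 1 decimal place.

2128.8 mm

Specimen A: true varve count = 11144 − 16 + 9 = 11137.
A: 2759.8 mm over 11137 years gives 2759.8 / 11137 ≈ 0.248 mm/yr.
B's length ≈ 0.248 × 8584 = 2128.8 mm.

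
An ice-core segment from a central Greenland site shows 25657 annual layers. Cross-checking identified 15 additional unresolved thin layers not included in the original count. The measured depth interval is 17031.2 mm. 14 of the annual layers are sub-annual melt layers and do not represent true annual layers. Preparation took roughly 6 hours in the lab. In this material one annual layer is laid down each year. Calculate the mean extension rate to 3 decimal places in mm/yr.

0.664 mm/yr

Adjusted count: 25657 − 14 + 15 = 25658 annual layers.
Mean rate = 17031.2 mm / 25658 years ≈ 0.664 mm/yr.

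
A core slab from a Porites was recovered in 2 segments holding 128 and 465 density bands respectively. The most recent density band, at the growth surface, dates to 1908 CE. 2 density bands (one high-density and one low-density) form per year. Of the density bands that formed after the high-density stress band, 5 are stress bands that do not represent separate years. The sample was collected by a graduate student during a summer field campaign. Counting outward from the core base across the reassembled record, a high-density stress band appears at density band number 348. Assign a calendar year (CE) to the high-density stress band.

1788 CE

Total density bands = 128 + 465 = 593.
593 − 348 = 245 density bands lie beyond the high-density stress band toward the growth surface.
Excluding 5 false density bands: 245 − 5 = 240.
Dividing by 2 density bands per year: 240 / 2 = 120 years.
Counting back 120 years from 1908 CE places the high-density stress band in 1908 − 120 = 1788 CE.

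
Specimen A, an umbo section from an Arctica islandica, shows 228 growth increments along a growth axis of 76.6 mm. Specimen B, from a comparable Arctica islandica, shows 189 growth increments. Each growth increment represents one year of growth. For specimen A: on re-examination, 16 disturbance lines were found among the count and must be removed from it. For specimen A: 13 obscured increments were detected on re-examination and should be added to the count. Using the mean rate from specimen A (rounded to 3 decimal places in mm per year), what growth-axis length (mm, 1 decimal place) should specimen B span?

64.3 mm

Specimen A: correcting the raw count gives 228 − 16 + 13 = 225 true growth increments.
A: Extension rate ≈ 76.6 / 225 = 0.340 mm per year.
B's length ≈ 0.340 × 189 = 64.3 mm.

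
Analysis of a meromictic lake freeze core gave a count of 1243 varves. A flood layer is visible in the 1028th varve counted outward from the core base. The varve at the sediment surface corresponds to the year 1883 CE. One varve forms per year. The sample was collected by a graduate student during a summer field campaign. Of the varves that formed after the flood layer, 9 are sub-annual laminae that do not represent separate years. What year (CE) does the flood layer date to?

1243 − 1028 = 215 varves lie beyond the flood layer toward the sediment surface.
Excluding 9 false varves: 215 − 9 = 206.
Counting back 206 years from 1883 CE places the flood layer in 1883 − 206 = 1677 CE.

1677 CE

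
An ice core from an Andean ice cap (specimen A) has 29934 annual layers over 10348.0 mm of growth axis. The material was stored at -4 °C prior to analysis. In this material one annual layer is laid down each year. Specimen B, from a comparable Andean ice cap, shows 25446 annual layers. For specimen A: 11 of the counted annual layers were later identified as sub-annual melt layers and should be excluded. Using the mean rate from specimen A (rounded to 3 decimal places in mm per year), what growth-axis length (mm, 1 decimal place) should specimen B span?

8804.3 mm

Specimen A: correcting the raw count gives 29934 − 11 = 29923 true annual layers.
A: Extension rate ≈ 10348.0 / 29923 = 0.346 mm/year.
Length of B = 0.346 × 25446 = 8804.3 mm.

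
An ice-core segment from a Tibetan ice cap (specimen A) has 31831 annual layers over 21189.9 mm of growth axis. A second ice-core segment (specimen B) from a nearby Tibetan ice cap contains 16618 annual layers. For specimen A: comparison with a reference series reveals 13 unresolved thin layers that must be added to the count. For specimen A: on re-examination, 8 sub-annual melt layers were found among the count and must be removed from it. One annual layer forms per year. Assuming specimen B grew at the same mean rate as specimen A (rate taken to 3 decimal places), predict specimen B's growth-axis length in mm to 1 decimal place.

Specimen A: true annual layer count = 31831 − 8 + 13 = 31836.
A: Mean rate = 21189.9 mm / 31836 years ≈ 0.666 mm/year.
For B, 0.666 mm/year × 16618 years = 11067.6 mm.

11067.6 mm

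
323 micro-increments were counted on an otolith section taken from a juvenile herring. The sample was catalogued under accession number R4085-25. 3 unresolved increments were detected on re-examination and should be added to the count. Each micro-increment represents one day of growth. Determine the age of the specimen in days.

True micro-increment count = 323 + 3 = 326.
With a one-to-one micro-increment periodicity this is 326 days.

326 d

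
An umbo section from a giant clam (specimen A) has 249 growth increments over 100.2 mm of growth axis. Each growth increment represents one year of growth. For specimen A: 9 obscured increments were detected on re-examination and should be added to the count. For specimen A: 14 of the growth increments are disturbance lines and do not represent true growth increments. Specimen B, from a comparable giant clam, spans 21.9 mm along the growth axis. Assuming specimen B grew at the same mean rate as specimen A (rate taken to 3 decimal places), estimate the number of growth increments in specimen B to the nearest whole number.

Specimen A: correcting the raw count gives 249 − 14 + 9 = 244 true growth increments.
A: Mean rate = 100.2 mm / 244 years ≈ 0.411 mm per year.
Specimen B: 21.9 mm / 0.411 mm per year = 53.28 years ≈ 53 growth increments.

53 growth increments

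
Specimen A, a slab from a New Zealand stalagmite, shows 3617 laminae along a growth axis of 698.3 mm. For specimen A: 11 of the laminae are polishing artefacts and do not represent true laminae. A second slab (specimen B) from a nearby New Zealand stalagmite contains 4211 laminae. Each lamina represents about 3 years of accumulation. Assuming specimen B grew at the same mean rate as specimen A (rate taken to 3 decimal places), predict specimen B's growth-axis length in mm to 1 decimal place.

Specimen A: true lamina count = 3617 − 11 = 3606.
Specimen A: 3606 laminae at 3 years each span 3606 × 3 = 10818 years.
A: Extension rate ≈ 698.3 / 10818 = 0.065 mm/yr.
Specimen B: 4211 laminae at 3 years each span 4211 × 3 = 12633 years. For B, 0.065 mm/year × 12633 years = 821.1 mm.

821.1 mm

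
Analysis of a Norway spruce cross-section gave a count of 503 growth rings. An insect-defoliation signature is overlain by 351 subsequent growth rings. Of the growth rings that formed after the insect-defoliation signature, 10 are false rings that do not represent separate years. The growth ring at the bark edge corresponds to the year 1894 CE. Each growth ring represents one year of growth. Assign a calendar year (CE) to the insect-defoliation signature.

351 growth rings formed after the insect-defoliation signature.
351 − 10 false = 341 true growth rings after the insect-defoliation signature.
1894 − 341 = 1553 CE.

1553 CE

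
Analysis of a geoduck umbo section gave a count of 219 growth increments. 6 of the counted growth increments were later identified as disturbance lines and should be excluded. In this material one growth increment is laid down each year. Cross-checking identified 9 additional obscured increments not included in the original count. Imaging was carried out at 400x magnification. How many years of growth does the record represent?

222 years

Correcting the raw count gives 219 − 6 + 9 = 222 true growth increments.
One growth increment per year makes the duration 222 years.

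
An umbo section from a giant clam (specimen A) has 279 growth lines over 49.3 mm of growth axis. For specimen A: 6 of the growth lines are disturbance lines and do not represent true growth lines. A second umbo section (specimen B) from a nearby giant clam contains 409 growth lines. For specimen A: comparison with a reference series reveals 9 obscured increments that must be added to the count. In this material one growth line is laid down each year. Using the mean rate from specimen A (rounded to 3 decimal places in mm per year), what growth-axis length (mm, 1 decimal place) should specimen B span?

Specimen A: adjusted count: 279 − 6 + 9 = 282 growth lines.
A: 49.3 mm over 282 years gives 49.3 / 282 ≈ 0.175 mm/year.
Length of B = 0.175 × 409 = 71.6 mm.

71.6 mm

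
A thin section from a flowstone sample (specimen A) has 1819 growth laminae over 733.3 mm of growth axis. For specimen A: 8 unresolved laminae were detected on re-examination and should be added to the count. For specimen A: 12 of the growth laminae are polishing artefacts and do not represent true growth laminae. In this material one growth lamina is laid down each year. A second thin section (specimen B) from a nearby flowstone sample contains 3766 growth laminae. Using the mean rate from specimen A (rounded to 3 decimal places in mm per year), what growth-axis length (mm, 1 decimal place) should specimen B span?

1521.5 mm

Specimen A: true growth lamina count = 1819 − 12 + 8 = 1815.
A: 733.3 mm over 1815 years gives 733.3 / 1815 ≈ 0.404 mm/yr.
B's length ≈ 0.404 × 3766 = 1521.5 mm.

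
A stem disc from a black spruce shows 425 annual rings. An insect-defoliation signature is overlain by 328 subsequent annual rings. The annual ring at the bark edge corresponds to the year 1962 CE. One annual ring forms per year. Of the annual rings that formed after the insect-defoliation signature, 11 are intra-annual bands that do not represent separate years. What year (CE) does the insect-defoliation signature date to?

328 annual rings post-date the insect-defoliation signature.
Removing the 11 false annual rings leaves 328 − 11 = 317 true annual rings beyond the insect-defoliation signature.
The annual ring at the bark edge is 1962 CE, so the insect-defoliation signature dates to 1962 − 317 = 1645 CE.

1645 CE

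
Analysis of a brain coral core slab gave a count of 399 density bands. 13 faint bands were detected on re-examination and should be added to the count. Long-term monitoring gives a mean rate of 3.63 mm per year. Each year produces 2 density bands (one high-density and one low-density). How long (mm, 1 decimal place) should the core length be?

After corrections the count is 399 + 13 = 412 density bands.
With 2 density bands per year, 412 / 2 = 206 years.
Predicted length = 3.63 mm/year × 206 years = 747.8 mm.

747.8 mm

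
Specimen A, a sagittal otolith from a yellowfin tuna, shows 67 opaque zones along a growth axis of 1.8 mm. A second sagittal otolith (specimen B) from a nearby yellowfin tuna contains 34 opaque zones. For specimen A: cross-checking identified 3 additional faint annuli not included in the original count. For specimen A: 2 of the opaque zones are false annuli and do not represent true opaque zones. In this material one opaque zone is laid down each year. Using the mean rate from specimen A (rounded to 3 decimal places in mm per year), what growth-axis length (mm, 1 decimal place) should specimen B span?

0.9 mm

Specimen A: true opaque zone count = 67 − 2 + 3 = 68.
A: Mean rate = 1.8 mm / 68 years ≈ 0.026 mm/yr.
Length of B = 0.026 × 34 = 0.9 mm.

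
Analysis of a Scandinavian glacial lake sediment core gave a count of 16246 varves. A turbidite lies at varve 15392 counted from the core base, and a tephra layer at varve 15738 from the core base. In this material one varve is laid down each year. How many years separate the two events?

15738 − 15392 = 346 varves lie between the two events.
One varve per year makes the interval 346 years.

346 years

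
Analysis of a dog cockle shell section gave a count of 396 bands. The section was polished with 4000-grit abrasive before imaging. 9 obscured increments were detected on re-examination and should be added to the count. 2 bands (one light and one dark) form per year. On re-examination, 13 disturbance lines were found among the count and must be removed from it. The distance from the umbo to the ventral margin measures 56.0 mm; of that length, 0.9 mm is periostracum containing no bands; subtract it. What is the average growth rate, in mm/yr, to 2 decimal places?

True band count = 396 − 13 + 9 = 392.
Dividing by 2 bands per year: 392 / 2 = 196 years.
Removing the 0.9 mm offcut leaves 56.0 − 0.9 = 55.1 mm.
Mean rate = 55.1 mm / 196 years ≈ 0.28 mm/yr.

0.28 mm/yr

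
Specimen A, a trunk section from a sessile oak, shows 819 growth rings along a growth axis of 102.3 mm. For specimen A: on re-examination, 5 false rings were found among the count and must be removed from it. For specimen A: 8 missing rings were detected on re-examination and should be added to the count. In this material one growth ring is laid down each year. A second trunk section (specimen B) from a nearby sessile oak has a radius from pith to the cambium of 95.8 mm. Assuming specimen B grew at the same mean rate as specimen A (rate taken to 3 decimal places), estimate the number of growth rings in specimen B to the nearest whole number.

Specimen A: adjusted count: 819 − 5 + 8 = 822 growth rings.
A: Mean rate = 102.3 mm / 822 years ≈ 0.124 mm/yr.
For B, 95.8 / 0.124 = 772.58 years ≈ 773 growth rings.

773 growth rings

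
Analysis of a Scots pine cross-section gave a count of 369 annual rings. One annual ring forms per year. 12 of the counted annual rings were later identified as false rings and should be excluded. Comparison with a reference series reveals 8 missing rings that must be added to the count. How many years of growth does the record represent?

True annual ring count = 369 − 12 + 8 = 365.
At one annual ring per year, that is 365 years.

365 years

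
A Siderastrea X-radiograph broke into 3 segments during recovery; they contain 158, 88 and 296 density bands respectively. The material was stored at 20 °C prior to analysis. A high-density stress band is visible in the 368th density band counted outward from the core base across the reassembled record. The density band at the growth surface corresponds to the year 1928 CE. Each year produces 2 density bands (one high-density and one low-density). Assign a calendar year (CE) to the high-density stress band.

1841 CE

Total density bands = 158 + 88 + 296 = 542.
542 − 368 = 174 density bands lie beyond the high-density stress band toward the growth surface.
Dividing by 2 density bands per year: 174 / 2 = 87 years.
The density band at the growth surface is 1928 CE, so the high-density stress band dates to 1928 − 87 = 1841 CE.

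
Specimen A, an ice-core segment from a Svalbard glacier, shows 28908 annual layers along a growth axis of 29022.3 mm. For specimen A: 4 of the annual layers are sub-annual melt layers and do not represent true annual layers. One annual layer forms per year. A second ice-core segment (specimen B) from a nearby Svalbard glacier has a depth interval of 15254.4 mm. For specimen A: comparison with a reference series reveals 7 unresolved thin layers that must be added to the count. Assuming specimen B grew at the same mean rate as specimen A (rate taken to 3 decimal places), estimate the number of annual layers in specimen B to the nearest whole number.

15194 annual layers

Specimen A: adjusted count: 28908 − 4 + 7 = 28911 annual layers.
A: Extension rate ≈ 29022.3 / 28911 = 1.004 mm per year.
B spans 15254.4 / 1.004 = 15193.63 years ≈ 15194 annual layers.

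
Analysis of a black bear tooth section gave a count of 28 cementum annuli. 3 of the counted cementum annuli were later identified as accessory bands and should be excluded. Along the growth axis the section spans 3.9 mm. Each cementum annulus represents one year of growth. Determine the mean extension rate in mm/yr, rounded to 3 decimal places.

True cementum annulus count = 28 − 3 = 25.
Mean rate = 3.9 mm / 25 years ≈ 0.156 mm/yr.

0.156 mm/yr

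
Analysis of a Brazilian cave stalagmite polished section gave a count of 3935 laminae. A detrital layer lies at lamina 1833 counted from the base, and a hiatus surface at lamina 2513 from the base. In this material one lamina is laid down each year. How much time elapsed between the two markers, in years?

2513 − 1833 = 680 laminae lie between the two events.
That is 680 years at one lamina per year.

680 yr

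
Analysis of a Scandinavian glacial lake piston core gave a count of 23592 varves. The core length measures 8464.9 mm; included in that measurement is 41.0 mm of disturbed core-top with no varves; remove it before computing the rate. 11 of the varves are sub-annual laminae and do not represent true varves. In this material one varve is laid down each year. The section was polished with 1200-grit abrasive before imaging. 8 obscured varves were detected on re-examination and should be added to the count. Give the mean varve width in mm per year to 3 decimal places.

Correcting the raw count gives 23592 − 11 + 8 = 23589 true varves.
Net length = 8464.9 − 41.0 = 8423.9 mm.
Mean rate = 8423.9 mm / 23589 years ≈ 0.357 mm per year.

0.357 mm per year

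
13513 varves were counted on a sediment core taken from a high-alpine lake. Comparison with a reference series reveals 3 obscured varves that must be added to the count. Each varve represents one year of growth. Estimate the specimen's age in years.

13516 years

True varve count = 13513 + 3 = 13516.
One varve per year makes the duration 13516 years.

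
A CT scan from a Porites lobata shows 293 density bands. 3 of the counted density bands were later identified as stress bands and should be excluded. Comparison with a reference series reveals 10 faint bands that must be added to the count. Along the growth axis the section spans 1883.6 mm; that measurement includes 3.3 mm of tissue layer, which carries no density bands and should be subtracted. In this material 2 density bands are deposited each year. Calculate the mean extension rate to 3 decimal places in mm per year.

12.535 mm per year

After corrections the count is 293 − 3 + 10 = 300 density bands.
With 2 density bands per year, 300 / 2 = 150 years.
Removing the 3.3 mm offcut leaves 1883.6 − 3.3 = 1880.3 mm.
Mean rate = 1880.3 mm / 150 years ≈ 12.535 mm per year.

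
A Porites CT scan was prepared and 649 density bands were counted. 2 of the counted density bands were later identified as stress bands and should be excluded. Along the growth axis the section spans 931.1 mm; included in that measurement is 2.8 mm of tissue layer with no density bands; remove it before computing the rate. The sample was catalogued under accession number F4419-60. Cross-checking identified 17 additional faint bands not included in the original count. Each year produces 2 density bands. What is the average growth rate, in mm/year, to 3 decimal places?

2.796 mm/year

Correcting the raw count gives 649 − 2 + 17 = 664 true density bands.
664 density bands at 2 per year is 664 / 2 = 332 years.
Removing the 2.8 mm offcut leaves 931.1 − 2.8 = 928.3 mm.
Extension rate ≈ 928.3 / 332 = 2.796 mm/year.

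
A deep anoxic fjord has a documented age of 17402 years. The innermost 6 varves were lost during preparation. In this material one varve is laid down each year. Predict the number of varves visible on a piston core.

One varve per year gives 17402 varves over 17402 years.
Subtracting the 6 varves not captured gives 17402 − 6 = 17396 varves in the record.

17396 varves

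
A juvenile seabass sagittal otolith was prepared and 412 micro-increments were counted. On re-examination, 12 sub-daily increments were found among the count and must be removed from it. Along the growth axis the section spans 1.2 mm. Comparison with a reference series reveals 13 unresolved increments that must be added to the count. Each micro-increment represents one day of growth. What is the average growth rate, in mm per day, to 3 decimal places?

True micro-increment count = 412 − 12 + 13 = 413.
Mean rate = 1.2 mm / 413 days ≈ 0.003 mm per day.

0.003 mm per day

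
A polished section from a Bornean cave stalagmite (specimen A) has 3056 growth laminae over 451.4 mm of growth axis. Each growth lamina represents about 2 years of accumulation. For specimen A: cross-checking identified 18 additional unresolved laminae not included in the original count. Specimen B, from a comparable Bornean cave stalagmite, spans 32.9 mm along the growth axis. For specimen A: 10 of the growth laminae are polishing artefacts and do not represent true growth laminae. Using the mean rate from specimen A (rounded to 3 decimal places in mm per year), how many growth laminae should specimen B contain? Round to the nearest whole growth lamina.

222 growth laminae

Specimen A: after corrections the count is 3056 − 10 + 18 = 3064 growth laminae.
Specimen A: at 2 years per growth lamina, 3064 × 2 = 6128 years.
A: Mean rate = 451.4 mm / 6128 years ≈ 0.074 mm/yr.
Specimen B: 32.9 mm / 0.074 mm per year = 444.59 years; at 2 years per growth lamina that is 444.59 / 2 ≈ 222 growth laminae.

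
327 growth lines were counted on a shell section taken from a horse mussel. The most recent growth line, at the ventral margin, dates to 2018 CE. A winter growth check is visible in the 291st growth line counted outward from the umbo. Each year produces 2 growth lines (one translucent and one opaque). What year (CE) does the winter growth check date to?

Between growth line 291 and the ventral margin there are 327 − 291 = 36 growth lines.
36 growth lines at 2 per year is 36 / 2 = 18 years.
Counting back 18 years from 2018 CE places the winter growth check in 2018 − 18 = 2000 CE.

2000 CE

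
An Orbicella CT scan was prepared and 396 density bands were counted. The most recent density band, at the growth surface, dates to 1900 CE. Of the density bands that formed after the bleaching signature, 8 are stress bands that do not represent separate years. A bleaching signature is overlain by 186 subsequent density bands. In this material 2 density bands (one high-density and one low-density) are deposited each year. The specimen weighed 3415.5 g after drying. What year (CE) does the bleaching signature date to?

186 density bands post-date the bleaching signature.
Removing the 8 false density bands leaves 186 − 8 = 178 true density bands beyond the bleaching signature.
Dividing by 2 density bands per year: 178 / 2 = 89 years.
The density band at the growth surface is 1900 CE, so the bleaching signature dates to 1900 − 89 = 1811 CE.

1811 CE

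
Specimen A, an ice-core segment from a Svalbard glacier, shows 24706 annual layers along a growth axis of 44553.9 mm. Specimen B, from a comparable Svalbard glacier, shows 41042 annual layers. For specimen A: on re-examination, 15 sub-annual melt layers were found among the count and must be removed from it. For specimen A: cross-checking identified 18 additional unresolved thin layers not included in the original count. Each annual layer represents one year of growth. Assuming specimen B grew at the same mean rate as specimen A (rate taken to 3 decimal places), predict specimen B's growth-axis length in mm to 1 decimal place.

73998.7 mm

Specimen A: true annual layer count = 24706 − 15 + 18 = 24709.
A: 44553.9 mm over 24709 years gives 44553.9 / 24709 ≈ 1.803 mm/yr.
Length of B = 1.803 × 41042 = 73998.7 mm.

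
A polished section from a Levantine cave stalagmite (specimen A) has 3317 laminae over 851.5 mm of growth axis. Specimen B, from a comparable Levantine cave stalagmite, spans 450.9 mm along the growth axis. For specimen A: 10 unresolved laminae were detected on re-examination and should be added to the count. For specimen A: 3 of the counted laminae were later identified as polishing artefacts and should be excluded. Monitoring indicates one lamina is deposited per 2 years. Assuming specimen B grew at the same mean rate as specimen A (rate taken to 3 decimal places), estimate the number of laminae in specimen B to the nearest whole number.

1761 laminae

Specimen A: after corrections the count is 3317 − 3 + 10 = 3324 laminae.
Specimen A: 3324 laminae at 2 years each span 3324 × 2 = 6648 years.
A: Extension rate ≈ 851.5 / 6648 = 0.128 mm/yr.
Specimen B: 450.9 mm / 0.128 mm per year = 3522.66 years; at 2 years per lamina that is 3522.66 / 2 ≈ 1761 laminae.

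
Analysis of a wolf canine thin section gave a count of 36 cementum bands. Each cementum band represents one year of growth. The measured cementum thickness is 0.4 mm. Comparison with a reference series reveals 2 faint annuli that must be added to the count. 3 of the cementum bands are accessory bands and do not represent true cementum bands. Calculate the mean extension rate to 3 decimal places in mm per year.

0.011 mm per year

Adjusted count: 36 − 3 + 2 = 35 cementum bands.
0.4 mm over 35 years gives 0.4 / 35 ≈ 0.011 mm per year.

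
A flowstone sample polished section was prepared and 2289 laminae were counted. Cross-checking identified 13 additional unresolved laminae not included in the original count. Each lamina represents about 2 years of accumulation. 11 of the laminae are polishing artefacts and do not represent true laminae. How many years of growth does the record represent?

True lamina count = 2289 − 11 + 13 = 2291.
At 2 years per lamina, 2291 × 2 = 4582 years.

4582 years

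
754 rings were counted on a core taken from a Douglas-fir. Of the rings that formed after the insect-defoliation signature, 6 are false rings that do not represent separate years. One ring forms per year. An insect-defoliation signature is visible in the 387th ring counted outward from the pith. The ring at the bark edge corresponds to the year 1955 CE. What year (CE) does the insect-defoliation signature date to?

754 − 387 = 367 rings lie beyond the insect-defoliation signature toward the bark edge.
Excluding 6 false rings: 367 − 6 = 361.
1955 − 361 = 1594 CE.

1594 CE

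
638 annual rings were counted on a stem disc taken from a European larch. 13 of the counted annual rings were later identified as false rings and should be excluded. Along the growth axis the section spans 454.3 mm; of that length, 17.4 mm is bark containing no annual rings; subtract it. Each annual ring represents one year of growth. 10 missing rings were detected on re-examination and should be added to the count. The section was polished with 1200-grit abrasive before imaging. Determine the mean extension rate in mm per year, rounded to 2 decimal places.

True annual ring count = 638 − 13 + 10 = 635.
Net length = 454.3 − 17.4 = 436.9 mm.
Extension rate ≈ 436.9 / 635 = 0.69 mm per year.

0.69 mm per year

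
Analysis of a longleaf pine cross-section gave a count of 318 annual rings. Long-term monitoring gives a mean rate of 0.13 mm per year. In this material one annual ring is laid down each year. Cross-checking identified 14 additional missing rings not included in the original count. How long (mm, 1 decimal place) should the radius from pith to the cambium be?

True annual ring count = 318 + 14 = 332.
332 years at 0.13 mm/year gives 0.13 × 332 = 43.2 mm.

43.2 mm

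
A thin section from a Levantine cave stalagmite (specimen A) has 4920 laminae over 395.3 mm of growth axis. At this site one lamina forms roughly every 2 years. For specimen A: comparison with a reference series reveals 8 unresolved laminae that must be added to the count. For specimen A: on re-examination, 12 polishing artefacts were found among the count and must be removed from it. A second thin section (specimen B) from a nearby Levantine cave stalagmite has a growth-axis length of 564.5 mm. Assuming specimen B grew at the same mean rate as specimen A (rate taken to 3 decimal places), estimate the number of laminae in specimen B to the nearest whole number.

7056 laminae

Specimen A: adjusted count: 4920 − 12 + 8 = 4916 laminae.
Specimen A: 4916 laminae at 2 years each span 4916 × 2 = 9832 years.
A: Extension rate ≈ 395.3 / 9832 = 0.040 mm per year.
B spans 564.5 / 0.040 = 14112.50 years; at 2 years per lamina that is 14112.50 / 2 ≈ 7056 laminae.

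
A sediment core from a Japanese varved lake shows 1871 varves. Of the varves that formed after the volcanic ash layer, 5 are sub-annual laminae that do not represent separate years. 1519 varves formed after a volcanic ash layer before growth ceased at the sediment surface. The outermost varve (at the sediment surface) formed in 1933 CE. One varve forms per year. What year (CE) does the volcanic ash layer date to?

419 CE

1519 varves post-date the volcanic ash layer.
Excluding 5 false varves: 1519 − 5 = 1514.
Counting back 1514 years from 1933 CE places the volcanic ash layer in 1933 − 1514 = 419 CE.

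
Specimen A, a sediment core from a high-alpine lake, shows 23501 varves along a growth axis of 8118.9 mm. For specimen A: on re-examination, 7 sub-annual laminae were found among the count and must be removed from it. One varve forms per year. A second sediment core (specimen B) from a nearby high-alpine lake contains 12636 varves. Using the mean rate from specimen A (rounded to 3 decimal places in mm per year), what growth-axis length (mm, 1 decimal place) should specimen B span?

4372.1 mm

Specimen A: adjusted count: 23501 − 7 = 23494 varves.
A: 8118.9 mm over 23494 years gives 8118.9 / 23494 ≈ 0.346 mm per year.
B's length ≈ 0.346 × 12636 = 4372.1 mm.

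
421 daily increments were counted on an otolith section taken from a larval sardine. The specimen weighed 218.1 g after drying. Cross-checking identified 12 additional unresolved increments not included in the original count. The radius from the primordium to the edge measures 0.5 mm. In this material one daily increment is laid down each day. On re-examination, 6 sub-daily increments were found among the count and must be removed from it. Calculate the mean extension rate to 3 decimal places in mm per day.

True daily increment count = 421 − 6 + 12 = 427.
0.5 mm over 427 days gives 0.5 / 427 ≈ 0.001 mm per day.

0.001 mm per day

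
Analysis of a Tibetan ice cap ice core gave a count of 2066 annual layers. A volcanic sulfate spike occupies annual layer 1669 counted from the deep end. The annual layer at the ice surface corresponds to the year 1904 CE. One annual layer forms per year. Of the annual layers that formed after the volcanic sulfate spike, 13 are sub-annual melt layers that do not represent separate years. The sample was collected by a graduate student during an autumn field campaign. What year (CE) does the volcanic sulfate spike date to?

The volcanic sulfate spike sits at annual layer 1669 from the deep end, so 2066 − 1669 = 397 annual layers formed after it.
Excluding 13 false annual layers: 397 − 13 = 384.
The annual layer at the ice surface is 1904 CE, so the volcanic sulfate spike dates to 1904 − 384 = 1520 CE.

1520 CE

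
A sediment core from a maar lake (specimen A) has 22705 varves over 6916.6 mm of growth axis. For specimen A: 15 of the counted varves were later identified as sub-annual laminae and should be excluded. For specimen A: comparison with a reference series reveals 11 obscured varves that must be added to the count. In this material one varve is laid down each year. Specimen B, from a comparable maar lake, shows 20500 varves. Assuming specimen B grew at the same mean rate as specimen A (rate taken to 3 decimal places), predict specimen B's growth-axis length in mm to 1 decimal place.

6252.5 mm

Specimen A: correcting the raw count gives 22705 − 15 + 11 = 22701 true varves.
A: 6916.6 mm over 22701 years gives 6916.6 / 22701 ≈ 0.305 mm/yr.
Length of B = 0.305 × 20500 = 6252.5 mm.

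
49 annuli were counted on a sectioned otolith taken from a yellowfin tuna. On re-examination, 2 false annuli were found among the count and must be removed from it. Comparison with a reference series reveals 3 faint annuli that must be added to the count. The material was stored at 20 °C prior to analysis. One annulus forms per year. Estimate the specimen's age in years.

50 years

Correcting the raw count gives 49 − 2 + 3 = 50 true annuli.
With a one-to-one annulus periodicity this is 50 years.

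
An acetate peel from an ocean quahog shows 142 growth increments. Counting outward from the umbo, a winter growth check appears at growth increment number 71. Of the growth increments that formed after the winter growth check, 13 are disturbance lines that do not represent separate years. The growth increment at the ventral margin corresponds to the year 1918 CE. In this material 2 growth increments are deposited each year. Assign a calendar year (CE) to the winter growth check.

The winter growth check sits at growth increment 71 from the umbo, so 142 − 71 = 71 growth increments formed after it.
Removing the 13 false growth increments leaves 71 − 13 = 58 true growth increments beyond the winter growth check.
Dividing by 2 growth increments per year: 58 / 2 = 29 years.
1918 − 29 = 1889 CE.

1889 CE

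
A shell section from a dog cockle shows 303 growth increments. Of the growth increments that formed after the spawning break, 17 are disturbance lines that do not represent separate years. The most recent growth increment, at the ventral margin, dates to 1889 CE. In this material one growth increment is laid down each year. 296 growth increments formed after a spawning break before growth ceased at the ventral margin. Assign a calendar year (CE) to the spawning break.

1610 CE

296 growth increments formed after the spawning break.
296 − 17 false = 279 true growth increments after the spawning break.
The growth increment at the ventral margin is 1889 CE, so the spawning break dates to 1889 − 279 = 1610 CE.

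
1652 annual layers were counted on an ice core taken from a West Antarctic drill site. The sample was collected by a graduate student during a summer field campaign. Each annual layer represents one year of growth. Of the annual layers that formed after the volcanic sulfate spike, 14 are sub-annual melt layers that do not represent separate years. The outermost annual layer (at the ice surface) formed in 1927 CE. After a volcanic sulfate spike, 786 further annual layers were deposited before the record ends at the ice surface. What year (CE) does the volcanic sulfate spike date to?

1155 CE

786 annual layers post-date the volcanic sulfate spike.
786 − 14 false = 772 true annual layers after the volcanic sulfate spike.
Counting back 772 years from 1927 CE places the volcanic sulfate spike in 1927 − 772 = 1155 CE.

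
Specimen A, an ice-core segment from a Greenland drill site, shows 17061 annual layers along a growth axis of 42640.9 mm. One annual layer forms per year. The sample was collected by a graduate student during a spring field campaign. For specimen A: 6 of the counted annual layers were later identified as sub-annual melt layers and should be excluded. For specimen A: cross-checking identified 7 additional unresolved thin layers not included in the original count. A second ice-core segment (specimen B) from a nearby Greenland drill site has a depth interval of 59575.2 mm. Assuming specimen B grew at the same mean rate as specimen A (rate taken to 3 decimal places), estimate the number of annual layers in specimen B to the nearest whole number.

Specimen A: correcting the raw count gives 17061 − 6 + 7 = 17062 true annual layers.
A: Mean rate = 42640.9 mm / 17062 years ≈ 2.499 mm/yr.
For B, 59575.2 / 2.499 = 23839.62 years ≈ 23840 annual layers.

23840 annual layers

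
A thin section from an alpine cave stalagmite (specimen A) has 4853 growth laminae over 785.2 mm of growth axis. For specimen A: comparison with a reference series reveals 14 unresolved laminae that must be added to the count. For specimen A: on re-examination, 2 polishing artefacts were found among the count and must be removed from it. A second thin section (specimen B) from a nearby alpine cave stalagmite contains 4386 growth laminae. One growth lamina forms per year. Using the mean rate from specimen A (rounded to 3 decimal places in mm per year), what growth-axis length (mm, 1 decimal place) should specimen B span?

706.1 mm

Specimen A: adjusted count: 4853 − 2 + 14 = 4865 growth laminae.
A: Extension rate ≈ 785.2 / 4865 = 0.161 mm/year.
B's length ≈ 0.161 × 4386 = 706.1 mm.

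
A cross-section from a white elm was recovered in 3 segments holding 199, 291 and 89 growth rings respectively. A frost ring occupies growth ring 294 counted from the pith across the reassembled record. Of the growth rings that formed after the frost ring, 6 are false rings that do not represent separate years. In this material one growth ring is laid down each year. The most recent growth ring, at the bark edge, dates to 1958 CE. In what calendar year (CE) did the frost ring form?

Total growth rings = 199 + 291 + 89 = 579.
579 − 294 = 285 growth rings lie beyond the frost ring toward the bark edge.
Removing the 6 false growth rings leaves 285 − 6 = 279 true growth rings beyond the frost ring.
1958 − 279 = 1679 CE.

1679 CE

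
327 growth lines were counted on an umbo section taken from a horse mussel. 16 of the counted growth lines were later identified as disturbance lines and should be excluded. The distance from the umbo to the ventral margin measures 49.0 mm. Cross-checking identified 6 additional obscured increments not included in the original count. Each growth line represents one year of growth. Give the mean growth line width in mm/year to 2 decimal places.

0.15 mm/year

Correcting the raw count gives 327 − 16 + 6 = 317 true growth lines.
Extension rate ≈ 49.0 / 317 = 0.15 mm/year.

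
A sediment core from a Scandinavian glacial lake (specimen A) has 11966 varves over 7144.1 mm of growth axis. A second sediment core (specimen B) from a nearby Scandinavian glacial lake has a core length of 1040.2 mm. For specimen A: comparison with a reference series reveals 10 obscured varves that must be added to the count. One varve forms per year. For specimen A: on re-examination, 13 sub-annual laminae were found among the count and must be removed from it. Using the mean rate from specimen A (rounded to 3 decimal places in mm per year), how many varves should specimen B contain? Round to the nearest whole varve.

1742 varves

Specimen A: after corrections the count is 11966 − 13 + 10 = 11963 varves.
A: Mean rate = 7144.1 mm / 11963 years ≈ 0.597 mm/yr.
For B, 1040.2 / 0.597 = 1742.38 years ≈ 1742 varves.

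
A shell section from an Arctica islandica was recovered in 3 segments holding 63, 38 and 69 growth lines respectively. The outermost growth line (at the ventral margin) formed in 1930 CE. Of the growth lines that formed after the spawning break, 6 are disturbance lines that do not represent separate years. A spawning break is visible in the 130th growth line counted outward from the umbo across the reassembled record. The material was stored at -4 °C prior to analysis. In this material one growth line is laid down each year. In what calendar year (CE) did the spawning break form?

1896 CE

Total growth lines = 63 + 38 + 69 = 170.
Between growth line 130 and the ventral margin there are 170 − 130 = 40 growth lines.
Removing the 6 false growth lines leaves 40 − 6 = 34 true growth lines beyond the spawning break.
The growth line at the ventral margin is 1930 CE, so the spawning break dates to 1930 − 34 = 1896 CE.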